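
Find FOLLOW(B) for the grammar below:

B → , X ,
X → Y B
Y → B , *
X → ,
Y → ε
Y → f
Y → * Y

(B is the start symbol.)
{ $, ',' }

To compute FOLLOW(B), find every occurrence of B on a right-hand side N → α B β: add FIRST(β) \ {ε}, and if β is empty or nullable also add FOLLOW(N). Iterate to a fixed point.

B is the start symbol, so $ ∈ FOLLOW(B).
In X → Y B: B is at the end, add FOLLOW(X)
In Y → B , *: B is followed by ',' '*', add FIRST(',' '*') \ {ε} = { ',' }

The FOLLOW sets referred to above (computed the same way, to a fixed point):
  FOLLOW(X) = { ',' }

Taking the union: FOLLOW(B) = { $, ',' }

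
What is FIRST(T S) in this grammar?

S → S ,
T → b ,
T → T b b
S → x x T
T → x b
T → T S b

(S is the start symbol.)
FIRST sets of the non-terminals involved (from the grammar, by fixed-point iteration):
  FIRST(T) = { 'b', 'x' }

To compute FIRST(T S), process the symbols left to right:
Symbol T is a non-terminal. Add FIRST(T) \ {ε} = { 'b', 'x' }
T is not nullable (ε ∉ FIRST(T)), so stop here.
FIRST(T S) = { 'b', 'x' }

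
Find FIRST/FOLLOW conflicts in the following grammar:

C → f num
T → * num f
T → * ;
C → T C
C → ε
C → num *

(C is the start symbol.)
No FIRST/FOLLOW conflicts.

A FIRST/FOLLOW conflict occurs when a non-terminal N has a nullable alternative N → β (β ⇒* ε) and another alternative N → α with FIRST(α) ∩ FOLLOW(N) ≠ ∅: on such a lookahead the parser cannot decide between expanding α and letting N vanish via β.

Nullable non-terminals: C.
FIRST sets used below: FIRST(T) = { '*' }

C: nullable alternative(s) C → ε; FOLLOW(C) = { $ }
  C → f num: FIRST \ {ε} = { 'f' } — disjoint from FOLLOW(C)
  C → T C: FIRST \ {ε} = { '*' } — disjoint from FOLLOW(C)
  C → ε: FIRST \ {ε} = { } — this is the only nullable alternative, skip
  C → num *: FIRST \ {ε} = { 'num' } — disjoint from FOLLOW(C)

T has no nullable alternative, so no FIRST/FOLLOW check is needed there.

No FIRST/FOLLOW conflicts found.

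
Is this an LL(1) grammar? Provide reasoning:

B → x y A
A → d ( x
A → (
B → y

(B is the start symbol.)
Yes, the grammar is LL(1).

A grammar is LL(1) if for each non-terminal N with multiple productions, the predict sets of those productions are pairwise disjoint, where PREDICT(N → α) = (FIRST(α) \ {ε}) ∪ (FOLLOW(N) if α ⇒* ε).

For B:
  PREDICT(B → x y A) = { 'x' }
  PREDICT(B → y) = { 'y' }
For A:
  PREDICT(A → d '(' x) = { 'd' }
  PREDICT(A → '(') = { '(' }

All predict sets are disjoint. The grammar IS LL(1).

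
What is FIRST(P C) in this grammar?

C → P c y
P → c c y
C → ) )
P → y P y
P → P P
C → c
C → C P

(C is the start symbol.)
{ 'c', 'y' }

FIRST sets of the non-terminals involved (from the grammar, by fixed-point iteration):
  FIRST(P) = { 'c', 'y' }

To compute FIRST(P C), process the symbols left to right:
Symbol P is a non-terminal. Add FIRST(P) \ {ε} = { 'c', 'y' }
P is not nullable (ε ∉ FIRST(P)), so stop here.
FIRST(P C) = { 'c', 'y' }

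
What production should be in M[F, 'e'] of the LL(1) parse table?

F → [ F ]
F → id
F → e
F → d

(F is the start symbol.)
F → e

To find M[F, 'e'], we find productions for F where 'e' is in the predict set (PREDICT(N → α) = (FIRST(α) \ {ε}) ∪ (FOLLOW(N) if α ⇒* ε)).

F → [ F ]: PREDICT = { '[' }
F → id: PREDICT = { 'id' }
F → e: PREDICT = { 'e' }
  'e' is in predict set, so this production goes in M[F, 'e']
F → d: PREDICT = { 'd' }

M[F, 'e'] = F → e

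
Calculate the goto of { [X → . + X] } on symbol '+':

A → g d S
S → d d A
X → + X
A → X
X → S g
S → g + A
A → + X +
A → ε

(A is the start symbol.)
GOTO(I, '+') = CLOSURE({ [A → αX.β] : [A → α.Xβ] ∈ I, X = '+' })

Items with dot before '+', with the dot advanced:
  [X → . + X] → [X → + . X]
Closure of the advanced items:
  [X → + . X] has the dot before X: add [X → . + X], [X → . S g]
  [X → . S g] has the dot before S: add [S → . d d A], [S → . g + A]

GOTO = { [S → . d d A], [S → . g + A], [X → + . X], [X → . + X], [X → . S g] }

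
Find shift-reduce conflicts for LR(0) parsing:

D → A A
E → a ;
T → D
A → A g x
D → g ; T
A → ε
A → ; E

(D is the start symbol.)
Yes — I0: [A → .] vs [A → . ; E]; I2: [A → .] vs [A → . ; E]; I5: [A → .] vs [A → . ; E]; I8: [D → A A .] vs [A → A . g x]

Augment with D' → D and build the canonical LR(0) collection (I0 = CLOSURE({[D' → . D]}), then GOTO on every symbol after a dot until no new states appear). It has 14 states:
  I0: { [A → . ; E], [A → . A g x], [A → .], [D → . A A], [D → . g ; T], [D' → . D] }  — shift, reduce
  I1: { [A → ; . E], [E → . a ;] }  — shift
  I2: { [A → . ; E], [A → . A g x], [A → .], [A → A . g x], [D → A . A] }  — shift, reduce
  I3: { [D' → D .] }  — accept
  I4: { [D → g . ; T] }  — shift
  I5: { [A → . ; E], [A → . A g x], [A → .], [D → . A A], [D → . g ; T], [D → g ; . T], [T → . D] }  — shift, reduce
  I6: { [T → D .] }  — reduce
  I7: { [D → g ; T .] }  — reduce
  I8: { [A → A . g x], [D → A A .] }  — shift, reduce
  I9: { [A → A g . x] }  — shift
  I10: { [A → A g x .] }  — reduce
  I11: { [A → ; E .] }  — reduce
  I12: { [E → a . ;] }  — shift
  I13: { [E → a ; .] }  — reduce

I0 contains reduce item [A → .] and shift items [A → . ; E], [D → . g ; T] — shift-reduce conflict.
I2 contains reduce item [A → .] and shift items [A → . ; E], [A → A . g x] — shift-reduce conflict.
I5 contains reduce item [A → .] and shift items [A → . ; E], [D → . g ; T] — shift-reduce conflict.
I8 contains reduce item [D → A A .] and shift item [A → A . g x] — shift-reduce conflict.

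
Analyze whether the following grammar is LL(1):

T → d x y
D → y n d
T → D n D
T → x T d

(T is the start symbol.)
A grammar is LL(1) if for each non-terminal N with multiple productions, the predict sets of those productions are pairwise disjoint, where PREDICT(N → α) = (FIRST(α) \ {ε}) ∪ (FOLLOW(N) if α ⇒* ε).

Relevant sets:
  FIRST(D) = { 'y' }

For T:
  PREDICT(T → d x y) = { 'd' }
  PREDICT(T → D n D) = { 'y' }
  PREDICT(T → x T d) = { 'x' }
D has a single production, so nothing to check there.

All predict sets are disjoint. The grammar IS LL(1).

Answer: Yes, the grammar is LL(1).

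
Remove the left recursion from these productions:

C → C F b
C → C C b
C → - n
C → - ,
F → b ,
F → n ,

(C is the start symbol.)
C → - n C'
C → - , C'
C' → F b C'
C' → C b C'
C' → ε
F → b ,
F → n ,

C is directly left-recursive. The standard transformation for
  A → A α₁ | ... | A α_m | β₁ | ... | β_n
is
  A  → β₁ A' | ... | β_n A'
  A' → α₁ A' | ... | α_m A' | ε

C → - n becomes C → - n C'
C → - , becomes C → - , C'
C → C F b becomes C' → F b C'
C → C C b becomes C' → C b C'
Add C' → ε

Productions for other non-terminals are unchanged:
  F → b ,
  F → n ,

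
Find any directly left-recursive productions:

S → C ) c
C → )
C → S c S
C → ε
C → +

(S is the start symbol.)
No direct left recursion

Direct left recursion occurs when N → N α for some non-terminal N (the right-hand side begins with the left-hand side itself).

S → C ) c: starts with C
C → ): starts with ')'
C → S c S: starts with S
C → ε: starts with ε
C → +: starts with '+'

No direct left recursion found.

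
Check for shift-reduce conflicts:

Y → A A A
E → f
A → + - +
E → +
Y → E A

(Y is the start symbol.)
Augment with Y' → Y and build the canonical LR(0) collection (I0 = CLOSURE({[Y' → . Y]}), then GOTO on every symbol after a dot until no new states appear). It has 12 states:
  I0: { [A → . + - +], [E → . +], [E → . f], [Y → . A A A], [Y → . E A], [Y' → . Y] }  — shift
  I1: { [A → + . - +], [E → + .] }  — shift, reduce
  I2: { [A → . + - +], [Y → A . A A] }  — shift
  I3: { [A → . + - +], [Y → E . A] }  — shift
  I4: { [Y' → Y .] }  — accept
  I5: { [E → f .] }  — reduce
  I6: { [A → + . - +] }  — shift
  I7: { [Y → E A .] }  — reduce
  I8: { [A → + - . +] }  — shift
  I9: { [A → + - + .] }  — reduce
  I10: { [A → . + - +], [Y → A A . A] }  — shift
  I11: { [Y → A A A .] }  — reduce

I1 contains reduce item [E → + .] and shift item [A → + . - +] — shift-reduce conflict.

Answer: Yes — I1: [E → + .] vs [A → + . - +]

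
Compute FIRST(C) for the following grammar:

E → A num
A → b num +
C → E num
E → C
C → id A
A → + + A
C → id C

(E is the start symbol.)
{ '+', 'b', 'id' }

To compute FIRST(C), examine every production with C on the left-hand side, reading each right-hand side left to right until a non-nullable symbol is reached.

FIRST sets of the other non-terminals involved (by the same procedure, iterated to a fixed point):
  FIRST(E) = { '+', 'b', 'id' }

From C → E num:
  - E is a non-terminal: add FIRST(E) \ {ε} = { '+', 'b', 'id' }
    E is not nullable, so stop
From C → id A:
  - id is a terminal: add 'id' and stop
From C → id C:
  - id is a terminal: add 'id' and stop

Collecting: FIRST(C) = { '+', 'b', 'id' }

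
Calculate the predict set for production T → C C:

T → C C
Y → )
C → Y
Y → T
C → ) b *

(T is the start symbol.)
PREDICT(T → C C) = (FIRST(RHS) \ {ε}) ∪ (FOLLOW(T) if ε ∈ FIRST(RHS), i.e. RHS ⇒* ε)
FIRST(C) = { ')' }
FIRST(C C) = { ')' }
ε ∉ FIRST(C C), so FOLLOW(T) is not added.
PREDICT(T → C C) = { ')' }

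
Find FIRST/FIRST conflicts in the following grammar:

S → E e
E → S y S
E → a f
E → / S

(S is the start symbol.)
FIRST sets of the non-terminals at (or reachable through a nullable prefix from) the front of some alternative:
  FIRST(S) = { '/', 'a' }

Productions for E:
  E → S y S: FIRST = { '/', 'a' }
  E → a f: FIRST = { 'a' }
  E → / S: FIRST = { '/' }
S has only one production, so no FIRST/FIRST conflict is possible there.

Conflict for E: E → S y S and E → a f
  Overlap: { 'a' }
Conflict for E: E → S y S and E → / S
  Overlap: { '/' }

Answer: Yes. E → S y S / E → a f on { 'a' }; E → S y S / E → '/' S on { '/' }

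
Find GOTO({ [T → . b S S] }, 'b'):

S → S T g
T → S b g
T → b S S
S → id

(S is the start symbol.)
GOTO(I, 'b') = CLOSURE({ [A → αX.β] : [A → α.Xβ] ∈ I, X = 'b' })

Items with dot before 'b', with the dot advanced:
  [T → . b S S] → [T → b . S S]
Closure of the advanced items:
  [T → b . S S] has the dot before S: add [S → . S T g], [S → . id]

GOTO = { [S → . S T g], [S → . id], [T → b . S S] }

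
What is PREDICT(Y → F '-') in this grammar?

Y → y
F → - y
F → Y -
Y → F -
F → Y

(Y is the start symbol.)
{ '-', 'y' }

PREDICT(Y → F '-') = (FIRST(RHS) \ {ε}) ∪ (FOLLOW(Y) if ε ∈ FIRST(RHS), i.e. RHS ⇒* ε)
FIRST(F) = { '-', 'y' }
FIRST(F '-') = { '-', 'y' }
ε ∉ FIRST(F '-'), so FOLLOW(Y) is not added.
PREDICT(Y → F '-') = { '-', 'y' }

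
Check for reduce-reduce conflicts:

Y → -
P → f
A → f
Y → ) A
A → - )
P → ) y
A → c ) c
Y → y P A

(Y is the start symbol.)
No reduce-reduce conflicts

A reduce-reduce conflict occurs when an LR(0) state has two complete items [A → α .] and [B → β .] — both call for a reduction, and with no lookahead the parser cannot choose between them.

Augment with Y' → Y and build the canonical LR(0) collection (I0 = CLOSURE({[Y' → . Y]}), then GOTO on every symbol after a dot until no new states appear). It has 17 states:
  I0: { [Y → . ) A], [Y → . -], [Y → . y P A], [Y' → . Y] }  — shift
  I1: { [A → . - )], [A → . c ) c], [A → . f], [Y → ) . A] }  — shift
  I2: { [Y → - .] }  — reduce
  I3: { [Y' → Y .] }  — accept
  I4: { [P → . ) y], [P → . f], [Y → y . P A] }  — shift
  I5: { [P → ) . y] }  — shift
  I6: { [A → . - )], [A → . c ) c], [A → . f], [Y → y P . A] }  — shift
  I7: { [P → f .] }  — reduce
  I8: { [A → - . )] }  — shift
  I9: { [Y → y P A .] }  — reduce
  I10: { [A → c . ) c] }  — shift
  I11: { [A → f .] }  — reduce
  I12: { [A → c ) . c] }  — shift
  I13: { [A → c ) c .] }  — reduce
  I14: { [A → - ) .] }  — reduce
  I15: { [P → ) y .] }  — reduce
  I16: { [Y → ) A .] }  — reduce

No state contains more than one complete item.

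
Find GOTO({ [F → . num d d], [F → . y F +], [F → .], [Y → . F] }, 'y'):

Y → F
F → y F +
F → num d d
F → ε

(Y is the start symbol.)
GOTO(I, 'y') = CLOSURE({ [A → αX.β] : [A → α.Xβ] ∈ I, X = 'y' })

Items with dot before 'y', with the dot advanced:
  [F → . y F +] → [F → y . F +]
Closure of the advanced items:
  [F → y . F +] has the dot before F: add [F → . y F +], [F → . num d d], [F → .]

GOTO = { [F → . num d d], [F → . y F +], [F → .], [F → y . F +] }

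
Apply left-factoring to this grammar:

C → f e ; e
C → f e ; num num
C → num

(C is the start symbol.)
Left-factoring transforms A → αβ₁ | αβ₂ into A → αA' and A' → β₁ | β₂
(α is the longest common prefix among the alternatives). Repeat until
no nonterminal has two alternatives with a common prefix.

Round 1: C has alternatives sharing prefix 'f e ;'. Introduce C': C → f e ; C'
  Add: C' → e
  Add: C' → num num

No remaining common prefixes — done.

Resulting grammar:
C → f e ; C'
C' → e
C' → num num
C → num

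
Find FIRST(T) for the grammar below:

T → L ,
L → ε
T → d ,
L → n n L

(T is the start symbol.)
FIRST sets of the other non-terminals involved (by the same procedure, iterated to a fixed point):
  FIRST(L) = { 'n', ε }

From T → L ,:
  - L is a non-terminal: add FIRST(L) \ {ε} = { 'n' }
    L is nullable, so continue to the next symbol
  - ',' is a terminal: add ',' and stop
From T → d ,:
  - d is a terminal: add 'd' and stop

Collecting: FIRST(T) = { ',', 'd', 'n' }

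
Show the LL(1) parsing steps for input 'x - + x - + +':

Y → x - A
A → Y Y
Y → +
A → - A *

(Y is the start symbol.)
Stack is shown with the top on the left.

Stack    Input            Action
--------------------------------
Y $      x - + x - + + $  output Y → x - A
x - A $  x - + x - + + $  match 'x'
- A $    - + x - + + $    match '-'
A $      + x - + + $      output A → Y Y
Y Y $    + x - + + $      output Y → +
+ Y $    + x - + + $      match '+'
Y $      x - + + $        output Y → x - A
x - A $  x - + + $        match 'x'
- A $    - + + $          match '-'
A $      + + $            output A → Y Y
Y Y $    + + $            output Y → +
+ Y $    + + $            match '+'
Y $      + $              output Y → +
+ $      + $              match '+'
$        $                accept

The string is accepted.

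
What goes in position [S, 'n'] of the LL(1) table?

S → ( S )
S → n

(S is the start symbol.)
S → n

To find M[S, 'n'], we find productions for S where 'n' is in the predict set (PREDICT(N → α) = (FIRST(α) \ {ε}) ∪ (FOLLOW(N) if α ⇒* ε)).

S → ( S ): PREDICT = { '(' }
S → n: PREDICT = { 'n' }
  'n' is in predict set, so this production goes in M[S, 'n']

M[S, 'n'] = S → n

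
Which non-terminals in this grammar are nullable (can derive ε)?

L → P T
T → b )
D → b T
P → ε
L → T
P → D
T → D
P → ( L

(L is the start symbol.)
{ 'P' }

A non-terminal is nullable if it can derive ε (the empty string): either it has an ε-production, or it has a production whose right-hand side consists entirely of nullable non-terminals.

ε-productions: P → ε
So P is immediately nullable.
No further non-terminal can be added: every production for the remaining non-terminals contains a terminal or a non-nullable non-terminal.
Nullable = { 'P' }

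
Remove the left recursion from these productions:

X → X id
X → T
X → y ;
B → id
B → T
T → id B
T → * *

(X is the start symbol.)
X is directly left-recursive. The standard transformation for
  A → A α₁ | ... | A α_m | β₁ | ... | β_n
is
  A  → β₁ A' | ... | β_n A'
  A' → α₁ A' | ... | α_m A' | ε

X → T becomes X → T X'
X → y ; becomes X → y ; X'
X → X id becomes X' → id X'
Add X' → ε

Productions for other non-terminals are unchanged:
  B → id
  B → T
  T → id B
  T → * *

Resulting grammar:
X → T X'
X → y ; X'
X' → id X'
X' → ε
B → id
B → T
T → id B
T → * *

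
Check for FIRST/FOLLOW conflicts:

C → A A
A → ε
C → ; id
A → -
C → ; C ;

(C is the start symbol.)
A FIRST/FOLLOW conflict occurs when a non-terminal N has a nullable alternative N → β (β ⇒* ε) and another alternative N → α with FIRST(α) ∩ FOLLOW(N) ≠ ∅: on such a lookahead the parser cannot decide between expanding α and letting N vanish via β.

Nullable non-terminals: A, C.
FIRST sets used below: FIRST(A) = { '-', ε }

A: nullable alternative(s) A → ε; FOLLOW(A) = { $, '-', ';' }
  A → ε: FIRST \ {ε} = { } — this is the only nullable alternative, skip
  A → -: FIRST \ {ε} = { '-' } — overlaps FOLLOW(A) on { '-' }: CONFLICT

C: nullable alternative(s) C → A A; FOLLOW(C) = { $, ';' }
  C → A A: FIRST \ {ε} = { '-' } — this is the only nullable alternative, skip
  C → ; id: FIRST \ {ε} = { ';' } — overlaps FOLLOW(C) on { ';' }: CONFLICT
  C → ; C ;: FIRST \ {ε} = { ';' } — overlaps FOLLOW(C) on { ';' }: CONFLICT

So the grammar has 3 FIRST/FOLLOW conflicts (marked CONFLICT above).

Answer: Yes. C → ';' id with FOLLOW(C) on { ';' }; C → ';' C ';' with FOLLOW(C) on { ';' }; A → '-' with FOLLOW(A) on { '-' }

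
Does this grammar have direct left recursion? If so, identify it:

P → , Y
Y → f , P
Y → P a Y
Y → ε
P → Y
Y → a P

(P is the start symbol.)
P → , Y: starts with ','
Y → f , P: starts with f
Y → P a Y: starts with P
Y → ε: starts with ε
P → Y: starts with Y
Y → a P: starts with a

No direct left recursion found.

Answer: No direct left recursion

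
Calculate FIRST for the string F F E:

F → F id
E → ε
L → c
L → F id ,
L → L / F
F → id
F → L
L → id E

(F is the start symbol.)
FIRST sets of the non-terminals involved (from the grammar, by fixed-point iteration):
  FIRST(F) = { 'c', 'id' }

To compute FIRST(F F E), process the symbols left to right:
Symbol F is a non-terminal. Add FIRST(F) \ {ε} = { 'c', 'id' }
F is not nullable (ε ∉ FIRST(F)), so stop here.
FIRST(F F E) = { 'c', 'id' }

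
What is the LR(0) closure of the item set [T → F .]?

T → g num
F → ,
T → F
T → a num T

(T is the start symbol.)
To compute CLOSURE, for each item [A → α.Bβ] where B is a non-terminal, add [B → .γ] for all productions B → γ; repeat for the newly added items until nothing changes.

Start with: [T → F .]
The dot is at the end, so nothing is added.

CLOSURE = { [T → F .] }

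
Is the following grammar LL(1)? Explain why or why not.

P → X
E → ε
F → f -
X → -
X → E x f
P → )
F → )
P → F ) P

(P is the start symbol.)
No. Predict set conflict for P: { ')' }

A grammar is LL(1) if for each non-terminal N with multiple productions, the predict sets of those productions are pairwise disjoint, where PREDICT(N → α) = (FIRST(α) \ {ε}) ∪ (FOLLOW(N) if α ⇒* ε).

Relevant sets:
  FIRST(X) = { '-', 'x' }
  FIRST(F) = { ')', 'f' }
  FIRST(E) = { ε }

For P:
  PREDICT(P → X) = { '-', 'x' }
  PREDICT(P → ')') = { ')' }
  PREDICT(P → F ')' P) = { ')', 'f' }
For F:
  PREDICT(F → f '-') = { 'f' }
  PREDICT(F → ')') = { ')' }
For X:
  PREDICT(X → '-') = { '-' }
  PREDICT(X → E x f) = { 'x' }
E has a single production, so nothing to check there.

Conflict found: Predict set conflict for P: { ')' }
The grammar is NOT LL(1).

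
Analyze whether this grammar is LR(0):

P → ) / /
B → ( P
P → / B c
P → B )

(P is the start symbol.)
Yes, the grammar is LR(0)

Augment with P' → P and build the canonical LR(0) collection (I0 = CLOSURE({[P' → . P]}), then GOTO on every symbol after a dot until no new states appear). It has 12 states:
  I0: { [B → . ( P], [P → . ) / /], [P → . / B c], [P → . B )], [P' → . P] }  — shift
  I1: { [B → ( . P], [B → . ( P], [P → . ) / /], [P → . / B c], [P → . B )] }  — shift
  I2: { [P → ) . / /] }  — shift
  I3: { [B → . ( P], [P → / . B c] }  — shift
  I4: { [P → B . )] }  — shift
  I5: { [P' → P .] }  — accept
  I6: { [P → B ) .] }  — reduce
  I7: { [P → / B . c] }  — shift
  I8: { [P → / B c .] }  — reduce
  I9: { [P → ) / . /] }  — shift
  I10: { [P → ) / / .] }  — reduce
  I11: { [B → ( P .] }  — reduce

Every state is either a pure shift/goto state or contains exactly one complete item and nothing to shift — no conflicts. The grammar is LR(0).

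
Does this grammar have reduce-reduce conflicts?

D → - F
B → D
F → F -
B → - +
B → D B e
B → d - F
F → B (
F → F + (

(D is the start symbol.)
A reduce-reduce conflict occurs when an LR(0) state has two complete items [A → α .] and [B → β .] — both call for a reduction, and with no lookahead the parser cannot choose between them.

Augment with D' → D and build the canonical LR(0) collection (I0 = CLOSURE({[D' → . D]}), then GOTO on every symbol after a dot until no new states appear). It has 17 states:
  I0: { [D → . - F], [D' → . D] }  — shift
  I1: { [B → . - +], [B → . D B e], [B → . D], [B → . d - F], [D → - . F], [D → . - F], [F → . B (], [F → . F + (], [F → . F -] }  — shift
  I2: { [D' → D .] }  — accept
  I3: { [B → - . +], [B → . - +], [B → . D B e], [B → . D], [B → . d - F], [D → - . F], [D → . - F], [F → . B (], [F → . F + (], [F → . F -] }  — shift
  I4: { [F → B . (] }  — shift
  I5: { [B → . - +], [B → . D B e], [B → . D], [B → . d - F], [B → D . B e], [B → D .], [D → . - F] }  — shift, reduce
  I6: { [D → - F .], [F → F . + (], [F → F . -] }  — shift, reduce
  I7: { [B → d . - F] }  — shift
  I8: { [B → . - +], [B → . D B e], [B → . D], [B → . d - F], [B → d - . F], [D → . - F], [F → . B (], [F → . F + (], [F → . F -] }  — shift
  I9: { [B → d - F .], [F → F . + (], [F → F . -] }  — shift, reduce
  I10: { [F → F + . (] }  — shift
  I11: { [F → F - .] }  — reduce
  I12: { [F → F + ( .] }  — reduce
  I13: { [B → D B . e] }  — shift
  I14: { [B → D B e .] }  — reduce
  I15: { [F → B ( .] }  — reduce
  I16: { [B → - + .] }  — reduce

No state contains more than one complete item.

Answer: No reduce-reduce conflicts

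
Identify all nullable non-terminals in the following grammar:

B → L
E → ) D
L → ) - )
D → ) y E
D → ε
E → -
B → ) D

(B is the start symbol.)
{ 'D' }

A non-terminal is nullable if it can derive ε (the empty string): either it has an ε-production, or it has a production whose right-hand side consists entirely of nullable non-terminals.

ε-productions: D → ε
So D is immediately nullable.
No further non-terminal can be added: every production for the remaining non-terminals contains a terminal or a non-nullable non-terminal.
Nullable = { 'D' }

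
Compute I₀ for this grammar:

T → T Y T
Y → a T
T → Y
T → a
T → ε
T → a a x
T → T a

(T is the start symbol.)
First, augment the grammar with T' → T
I₀ = CLOSURE({ [T' → . T] }):
  [T' → . T] has the dot before T: add [T → . T Y T], [T → . Y], [T → . a], [T → .], [T → . a a x], [T → . T a]
  [T → . Y] has the dot before Y: add [Y → . a T]
No further items can be added.

I₀ = { [T → . T Y T], [T → . T a], [T → . Y], [T → . a a x], [T → . a], [T → .], [T' → . T], [Y → . a T] }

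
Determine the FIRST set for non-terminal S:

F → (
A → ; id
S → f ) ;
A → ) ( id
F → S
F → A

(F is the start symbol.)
{ 'f' }

To compute FIRST(S), examine every production with S on the left-hand side, reading each right-hand side left to right until a non-nullable symbol is reached.

From S → f ) ;:
  - f is a terminal: add 'f' and stop

Collecting: FIRST(S) = { 'f' }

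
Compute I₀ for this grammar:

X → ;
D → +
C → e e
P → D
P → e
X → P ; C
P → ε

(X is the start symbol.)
First, augment the grammar with X' → X
I₀ = CLOSURE({ [X' → . X] }):
  [X' → . X] has the dot before X: add [X → . ;], [X → . P ; C]
  [X → . P ; C] has the dot before P: add [P → . D], [P → . e], [P → .]
  [P → . D] has the dot before D: add [D → . +]
No further items can be added.

I₀ = { [D → . +], [P → . D], [P → . e], [P → .], [X → . ;], [X → . P ; C], [X' → . X] }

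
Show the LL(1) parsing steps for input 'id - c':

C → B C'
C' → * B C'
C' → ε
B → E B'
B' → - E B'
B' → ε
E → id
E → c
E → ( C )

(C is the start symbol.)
LL(1) parsing maintains a stack (initially the start symbol over $) and the input. At each step: if the stack top is a terminal, match it against the current input token; if it is a non-terminal N, replace it with the RHS of M[N, lookahead] (the unique production whose predict set contains the lookahead).

Stack is shown with the top on the left.

Stack        Input     Action
-----------------------------
C $          id - c $  output C → B C'
B C' $       id - c $  output B → E B'
E B' C' $    id - c $  output E → id
id B' C' $   id - c $  match 'id'
B' C' $      - c $     output B' → - E B'
- E B' C' $  - c $     match '-'
E B' C' $    c $       output E → c
c B' C' $    c $       match 'c'
B' C' $      $         output B' → ε
C' $         $         output C' → ε
$            $         accept

The string is accepted.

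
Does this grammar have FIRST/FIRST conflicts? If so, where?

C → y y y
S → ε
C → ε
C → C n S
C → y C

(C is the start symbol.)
FIRST sets of the non-terminals at (or reachable through a nullable prefix from) the front of some alternative:
  FIRST(C) = { 'n', 'y', ε }

Productions for C:
  C → y y y: FIRST = { 'y' }
  C → ε: FIRST = { ε }
  C → C n S: FIRST = { 'n', 'y' }
  C → y C: FIRST = { 'y' }
S has only one production, so no FIRST/FIRST conflict is possible there.

Conflict for C: C → y y y and C → C n S
  Overlap: { 'y' }
Conflict for C: C → y y y and C → y C
  Overlap: { 'y' }
Conflict for C: C → C n S and C → y C
  Overlap: { 'y' }

Answer: Yes. C → y y y / C → C n S on { 'y' }; C → y y y / C → y C on { 'y' }; C → C n S / C → y C on { 'y' }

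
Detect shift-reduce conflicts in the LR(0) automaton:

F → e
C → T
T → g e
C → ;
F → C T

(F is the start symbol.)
No shift-reduce conflicts

A shift-reduce conflict occurs when an LR(0) state has both:
  - a complete (reduce) item [A → α .] (dot at the end), and
  - a shift item [B → β . c γ] (dot before a terminal).

Augment with F' → F and build the canonical LR(0) collection (I0 = CLOSURE({[F' → . F]}), then GOTO on every symbol after a dot until no new states appear). It has 9 states:
  I0: { [C → . ;], [C → . T], [F → . C T], [F → . e], [F' → . F], [T → . g e] }  — shift
  I1: { [C → ; .] }  — reduce
  I2: { [F → C . T], [T → . g e] }  — shift
  I3: { [F' → F .] }  — accept
  I4: { [C → T .] }  — reduce
  I5: { [F → e .] }  — reduce
  I6: { [T → g . e] }  — shift
  I7: { [T → g e .] }  — reduce
  I8: { [F → C T .] }  — reduce

No state contains both a complete item and a shift item.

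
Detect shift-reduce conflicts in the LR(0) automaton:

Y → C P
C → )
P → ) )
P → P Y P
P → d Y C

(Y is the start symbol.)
Augment with Y' → Y and build the canonical LR(0) collection (I0 = CLOSURE({[Y' → . Y]}), then GOTO on every symbol after a dot until no new states appear). It has 12 states:
  I0: { [C → . )], [Y → . C P], [Y' → . Y] }  — shift
  I1: { [C → ) .] }  — reduce
  I2: { [P → . ) )], [P → . P Y P], [P → . d Y C], [Y → C . P] }  — shift
  I3: { [Y' → Y .] }  — accept
  I4: { [P → ) . )] }  — shift
  I5: { [C → . )], [P → P . Y P], [Y → . C P], [Y → C P .] }  — shift, reduce
  I6: { [C → . )], [P → d . Y C], [Y → . C P] }  — shift
  I7: { [C → . )], [P → d Y . C] }  — shift
  I8: { [P → d Y C .] }  — reduce
  I9: { [P → . ) )], [P → . P Y P], [P → . d Y C], [P → P Y . P] }  — shift
  I10: { [C → . )], [P → P . Y P], [P → P Y P .], [Y → . C P] }  — shift, reduce
  I11: { [P → ) ) .] }  — reduce

I5 contains reduce item [Y → C P .] and shift item [C → . )] — shift-reduce conflict.
I10 contains reduce item [P → P Y P .] and shift item [C → . )] — shift-reduce conflict.

Answer: Yes — I5: [Y → C P .] vs [C → . )]; I10: [P → P Y P .] vs [C → . )]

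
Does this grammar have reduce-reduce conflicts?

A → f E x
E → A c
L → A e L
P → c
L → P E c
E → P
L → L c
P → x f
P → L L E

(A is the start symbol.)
Augment with A' → A and build the canonical LR(0) collection (I0 = CLOSURE({[A' → . A]}), then GOTO on every symbol after a dot until no new states appear). It has 21 states:
  I0: { [A → . f E x], [A' → . A] }  — shift
  I1: { [A' → A .] }  — accept
  I2: { [A → . f E x], [A → f . E x], [E → . A c], [E → . P], [L → . A e L], [L → . L c], [L → . P E c], [P → . L L E], [P → . c], [P → . x f] }  — shift
  I3: { [E → A . c], [L → A . e L] }  — shift
  I4: { [A → f E . x] }  — shift
  I5: { [A → . f E x], [L → . A e L], [L → . L c], [L → . P E c], [L → L . c], [P → . L L E], [P → . c], [P → . x f], [P → L . L E] }  — shift
  I6: { [A → . f E x], [E → . A c], [E → . P], [E → P .], [L → . A e L], [L → . L c], [L → . P E c], [L → P . E c], [P → . L L E], [P → . c], [P → . x f] }  — shift, reduce
  I7: { [P → c .] }  — reduce
  I8: { [P → x . f] }  — shift
  I9: { [P → x f .] }  — reduce
  I10: { [L → P E . c] }  — shift
  I11: { [L → P E c .] }  — reduce
  I12: { [L → A . e L] }  — shift
  I13: { [A → . f E x], [E → . A c], [E → . P], [L → . A e L], [L → . L c], [L → . P E c], [L → L . c], [P → . L L E], [P → . c], [P → . x f], [P → L . L E], [P → L L . E] }  — shift
  I14: { [A → . f E x], [E → . A c], [E → . P], [L → . A e L], [L → . L c], [L → . P E c], [L → P . E c], [P → . L L E], [P → . c], [P → . x f] }  — shift
  I15: { [L → L c .], [P → c .] }  — 2 reduces
  I16: { [P → L L E .] }  — reduce
  I17: { [A → . f E x], [L → . A e L], [L → . L c], [L → . P E c], [L → A e . L], [P → . L L E], [P → . c], [P → . x f] }  — shift
  I18: { [A → . f E x], [L → . A e L], [L → . L c], [L → . P E c], [L → A e L .], [L → L . c], [P → . L L E], [P → . c], [P → . x f], [P → L . L E] }  — shift, reduce
  I19: { [A → f E x .] }  — reduce
  I20: { [E → A c .] }  — reduce

I15 contains complete items [L → L c .], [P → c .] — reduce-reduce conflict.

Answer: Yes — I15: [L → L c .] vs [P → c .]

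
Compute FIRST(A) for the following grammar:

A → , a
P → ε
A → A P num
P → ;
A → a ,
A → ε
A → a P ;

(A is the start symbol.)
{ ',', ';', 'a', 'num', ε }

To compute FIRST(A), examine every production with A on the left-hand side, reading each right-hand side left to right until a non-nullable symbol is reached.

FIRST sets of the other non-terminals involved (by the same procedure, iterated to a fixed point):
  FIRST(P) = { ';', ε }

From A → , a:
  - ',' is a terminal: add ',' and stop
From A → A P num:
  - A is the symbol being defined: contributes nothing new
    A is nullable, so continue to the next symbol
  - P is a non-terminal: add FIRST(P) \ {ε} = { ';' }
    P is nullable, so continue to the next symbol
  - num is a terminal: add 'num' and stop
From A → a ,:
  - a is a terminal: add 'a' and stop
From A → ε:
  - ε-production, so ε ∈ FIRST(A)
From A → a P ;:
  - a is a terminal: add 'a' and stop

Collecting: FIRST(A) = { ',', ';', 'a', 'num', ε }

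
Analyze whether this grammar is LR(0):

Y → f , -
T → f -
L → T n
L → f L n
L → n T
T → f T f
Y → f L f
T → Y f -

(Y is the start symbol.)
Yes, the grammar is LR(0)

Augment with Y' → Y and build the canonical LR(0) collection (I0 = CLOSURE({[Y' → . Y]}), then GOTO on every symbol after a dot until no new states appear). It has 21 states:
  I0: { [Y → . f , -], [Y → . f L f], [Y' → . Y] }  — shift
  I1: { [Y' → Y .] }  — accept
  I2: { [L → . T n], [L → . f L n], [L → . n T], [T → . Y f -], [T → . f -], [T → . f T f], [Y → . f , -], [Y → . f L f], [Y → f . , -], [Y → f . L f] }  — shift
  I3: { [Y → f , . -] }  — shift
  I4: { [Y → f L . f] }  — shift
  I5: { [L → T . n] }  — shift
  I6: { [T → Y . f -] }  — shift
  I7: { [L → . T n], [L → . f L n], [L → . n T], [L → f . L n], [T → . Y f -], [T → . f -], [T → . f T f], [T → f . -], [T → f . T f], [Y → . f , -], [Y → . f L f], [Y → f . , -], [Y → f . L f] }  — shift
  I8: { [L → n . T], [T → . Y f -], [T → . f -], [T → . f T f], [Y → . f , -], [Y → . f L f] }  — shift
  I9: { [L → n T .] }  — reduce
  I10: { [L → . T n], [L → . f L n], [L → . n T], [T → . Y f -], [T → . f -], [T → . f T f], [T → f . -], [T → f . T f], [Y → . f , -], [Y → . f L f], [Y → f . , -], [Y → f . L f] }  — shift
  I11: { [T → f - .] }  — reduce
  I12: { [L → T . n], [T → f T . f] }  — shift
  I13: { [T → f T f .] }  — reduce
  I14: { [L → T n .] }  — reduce
  I15: { [L → f L . n], [Y → f L . f] }  — shift
  I16: { [Y → f L f .] }  — reduce
  I17: { [L → f L n .] }  — reduce
  I18: { [T → Y f . -] }  — shift
  I19: { [T → Y f - .] }  — reduce
  I20: { [Y → f , - .] }  — reduce

Every state is either a pure shift/goto state or contains exactly one complete item and nothing to shift — no conflicts. The grammar is LR(0).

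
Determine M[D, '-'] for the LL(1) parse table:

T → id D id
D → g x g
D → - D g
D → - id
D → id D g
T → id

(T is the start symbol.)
To find M[D, '-'], we find productions for D where '-' is in the predict set (PREDICT(N → α) = (FIRST(α) \ {ε}) ∪ (FOLLOW(N) if α ⇒* ε)).

D → g x g: PREDICT = { 'g' }
D → - D g: PREDICT = { '-' }
  '-' is in predict set, so this production goes in M[D, '-']
D → - id: PREDICT = { '-' }
  '-' is in predict set, so this production goes in M[D, '-']
D → id D g: PREDICT = { 'id' }

M[D, '-'] = D → - D g, D → - id  (a multiply-defined cell — the grammar is not LL(1))

Answer: D → - D g, D → - id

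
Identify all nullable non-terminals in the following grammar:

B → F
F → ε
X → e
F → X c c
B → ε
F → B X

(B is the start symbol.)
{ 'B', 'F' }

ε-productions: F → ε, B → ε
So F, B are immediately nullable.
No further non-terminal can be added: every production for the remaining non-terminals contains a terminal or a non-nullable non-terminal.
Nullable = { 'B', 'F' }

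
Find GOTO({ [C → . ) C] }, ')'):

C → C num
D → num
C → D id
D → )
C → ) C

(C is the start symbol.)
GOTO(I, ')') = CLOSURE({ [A → αX.β] : [A → α.Xβ] ∈ I, X = ')' })

Items with dot before ')', with the dot advanced:
  [C → . ) C] → [C → ) . C]
Closure of the advanced items:
  [C → ) . C] has the dot before C: add [C → . C num], [C → . D id], [C → . ) C]
  [C → . D id] has the dot before D: add [D → . num], [D → . )]

GOTO = { [C → ) . C], [C → . ) C], [C → . C num], [C → . D id], [D → . )], [D → . num] }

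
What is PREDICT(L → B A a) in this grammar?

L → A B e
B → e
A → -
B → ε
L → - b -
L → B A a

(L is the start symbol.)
PREDICT(L → B A a) = (FIRST(RHS) \ {ε}) ∪ (FOLLOW(L) if ε ∈ FIRST(RHS), i.e. RHS ⇒* ε)
FIRST(B) = { 'e', ε }
FIRST(A) = { '-' }
FIRST(B A a) = { '-', 'e' }
ε ∉ FIRST(B A a), so FOLLOW(L) is not added.
PREDICT(L → B A a) = { '-', 'e' }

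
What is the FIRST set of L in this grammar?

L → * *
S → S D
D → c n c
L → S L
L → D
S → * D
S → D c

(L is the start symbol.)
{ '*', 'c' }

To compute FIRST(L), examine every production with L on the left-hand side, reading each right-hand side left to right until a non-nullable symbol is reached.

FIRST sets of the other non-terminals involved (by the same procedure, iterated to a fixed point):
  FIRST(S) = { '*', 'c' }
  FIRST(D) = { 'c' }

From L → * *:
  - '*' is a terminal: add '*' and stop
From L → S L:
  - S is a non-terminal: add FIRST(S) \ {ε} = { '*', 'c' }
    S is not nullable, so stop
From L → D:
  - D is a non-terminal: add FIRST(D) \ {ε} = { 'c' }
    D is not nullable, so stop

Collecting: FIRST(L) = { '*', 'c' }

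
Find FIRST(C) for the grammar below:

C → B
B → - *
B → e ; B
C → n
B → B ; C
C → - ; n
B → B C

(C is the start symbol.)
FIRST sets of the other non-terminals involved (by the same procedure, iterated to a fixed point):
  FIRST(B) = { '-', 'e' }

From C → B:
  - B is a non-terminal: add FIRST(B) \ {ε} = { '-', 'e' }
    B is not nullable, so stop
From C → n:
  - n is a terminal: add 'n' and stop
From C → - ; n:
  - '-' is a terminal: add '-' and stop

Collecting: FIRST(C) = { '-', 'e', 'n' }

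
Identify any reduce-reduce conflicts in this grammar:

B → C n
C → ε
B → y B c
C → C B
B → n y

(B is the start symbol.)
A reduce-reduce conflict occurs when an LR(0) state has two complete items [A → α .] and [B → β .] — both call for a reduction, and with no lookahead the parser cannot choose between them.

Augment with B' → B and build the canonical LR(0) collection (I0 = CLOSURE({[B' → . B]}), then GOTO on every symbol after a dot until no new states appear). It has 10 states:
  I0: { [B → . C n], [B → . n y], [B → . y B c], [B' → . B], [C → . C B], [C → .] }  — shift, reduce
  I1: { [B' → B .] }  — accept
  I2: { [B → . C n], [B → . n y], [B → . y B c], [B → C . n], [C → . C B], [C → .], [C → C . B] }  — shift, reduce
  I3: { [B → n . y] }  — shift
  I4: { [B → . C n], [B → . n y], [B → . y B c], [B → y . B c], [C → . C B], [C → .] }  — shift, reduce
  I5: { [B → y B . c] }  — shift
  I6: { [B → y B c .] }  — reduce
  I7: { [B → n y .] }  — reduce
  I8: { [C → C B .] }  — reduce
  I9: { [B → C n .], [B → n . y] }  — shift, reduce

No state contains more than one complete item.

Answer: No reduce-reduce conflicts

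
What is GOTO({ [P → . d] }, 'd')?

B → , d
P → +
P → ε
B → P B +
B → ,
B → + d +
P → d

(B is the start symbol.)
GOTO(I, 'd') = CLOSURE({ [A → αX.β] : [A → α.Xβ] ∈ I, X = 'd' })

Items with dot before 'd', with the dot advanced:
  [P → . d] → [P → d .]
Closure adds nothing (no advanced item has the dot before a non-terminal).

GOTO = { [P → d .] }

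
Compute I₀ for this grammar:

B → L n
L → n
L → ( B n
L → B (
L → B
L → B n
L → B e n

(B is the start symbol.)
{ [B → . L n], [B' → . B], [L → . ( B n], [L → . B (], [L → . B e n], [L → . B n], [L → . B], [L → . n] }

First, augment the grammar with B' → B
I₀ = CLOSURE({ [B' → . B] }):
  [B' → . B] has the dot before B: add [B → . L n]
  [B → . L n] has the dot before L: add [L → . n], [L → . ( B n], [L → . B (], [L → . B], [L → . B n], [L → . B e n]
No further items can be added.

I₀ = { [B → . L n], [B' → . B], [L → . ( B n], [L → . B (], [L → . B e n], [L → . B n], [L → . B], [L → . n] }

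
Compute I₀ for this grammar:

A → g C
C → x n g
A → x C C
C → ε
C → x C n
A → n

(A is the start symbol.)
{ [A → . g C], [A → . n], [A → . x C C], [A' → . A] }

First, augment the grammar with A' → A
I₀ = CLOSURE({ [A' → . A] }):
  [A' → . A] has the dot before A: add [A → . g C], [A → . x C C], [A → . n]
No further items can be added.

I₀ = { [A → . g C], [A → . n], [A → . x C C], [A' → . A] }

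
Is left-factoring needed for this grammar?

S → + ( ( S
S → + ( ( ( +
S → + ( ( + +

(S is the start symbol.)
Left-factoring is needed when two productions for the same non-terminal
share a common prefix on the right-hand side.

Productions for S:
  S → + ( ( S
  S → + ( ( ( +
  S → + ( ( + +

Found common prefix '+ ( (' in productions for S

Answer: Yes, S has productions with common prefix '+ ( ('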